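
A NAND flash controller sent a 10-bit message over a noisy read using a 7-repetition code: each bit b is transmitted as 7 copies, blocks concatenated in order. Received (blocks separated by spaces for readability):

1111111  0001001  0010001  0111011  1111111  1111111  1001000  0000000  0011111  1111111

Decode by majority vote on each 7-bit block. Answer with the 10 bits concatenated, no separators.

1001110011

Block 1 (1111111): 7 ones → 1
Block 2 (0001001): 2 ones → 0
Block 3 (0010001): 2 ones → 0
Block 4 (0111011): 5 ones → 1
Block 5 (1111111): 7 ones → 1
Block 6 (1111111): 7 ones → 1
Block 7 (1001000): 2 ones → 0
Block 8 (0000000): 0 ones → 0
Block 9 (0011111): 5 ones → 1
Block 10 (1111111): 7 ones → 1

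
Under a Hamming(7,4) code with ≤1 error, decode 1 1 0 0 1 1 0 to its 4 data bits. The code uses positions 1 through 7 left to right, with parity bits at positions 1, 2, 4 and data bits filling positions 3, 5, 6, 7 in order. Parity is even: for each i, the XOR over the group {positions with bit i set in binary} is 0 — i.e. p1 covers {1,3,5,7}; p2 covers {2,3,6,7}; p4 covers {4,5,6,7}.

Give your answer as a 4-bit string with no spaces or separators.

s1 (pos 1,3,5,7): 1⊕0⊕1⊕0 = 0
s2 (pos 2,3,6,7): 1⊕0⊕1⊕0 = 0
s4 (pos 4,5,6,7): 0⊕1⊕1⊕0 = 0
Syndrome s4…s1 = 000 → no error.
Read data bits from positions 3,5,6,7: 0110

0110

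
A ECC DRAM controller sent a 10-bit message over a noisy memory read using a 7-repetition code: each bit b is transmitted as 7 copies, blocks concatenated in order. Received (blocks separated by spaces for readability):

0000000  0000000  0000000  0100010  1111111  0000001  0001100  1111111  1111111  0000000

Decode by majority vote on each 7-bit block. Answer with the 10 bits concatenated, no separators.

Block 1 (0000000): 0 ones → 0
Block 2 (0000000): 0 ones → 0
Block 3 (0000000): 0 ones → 0
Block 4 (0100010): 2 ones → 0
Block 5 (1111111): 7 ones → 1
Block 6 (0000001): 1 one → 0
Block 7 (0001100): 2 ones → 0
Block 8 (1111111): 7 ones → 1
Block 9 (1111111): 7 ones → 1
Block 10 (0000000): 0 ones → 0

0000100110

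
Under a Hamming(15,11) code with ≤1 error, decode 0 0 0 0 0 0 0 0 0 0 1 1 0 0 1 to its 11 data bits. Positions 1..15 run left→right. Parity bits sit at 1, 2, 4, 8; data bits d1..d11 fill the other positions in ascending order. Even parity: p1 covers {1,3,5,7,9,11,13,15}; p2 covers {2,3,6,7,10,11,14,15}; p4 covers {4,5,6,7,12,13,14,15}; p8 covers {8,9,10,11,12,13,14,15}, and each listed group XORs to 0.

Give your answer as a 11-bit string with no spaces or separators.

00000011001

s1 (pos 1,3,5,7,9,11,13,15): 0⊕0⊕0⊕0⊕0⊕1⊕0⊕1 = 0
s2 (pos 2,3,6,7,10,11,14,15): 0⊕0⊕0⊕0⊕0⊕1⊕0⊕1 = 0
s4 (pos 4,5,6,7,12,13,14,15): 0⊕0⊕0⊕0⊕1⊕0⊕0⊕1 = 0
s8 (pos 8,9,10,11,12,13,14,15): 0⊕0⊕0⊕1⊕1⊕0⊕0⊕1 = 1
Syndrome s8…s1 = 1000 → error at position 8.
Flip position 8: 000000000011001 → 000000010011001
Read data bits from positions 3,5,6,7,9,10,11,12,13,14,15: 00000011001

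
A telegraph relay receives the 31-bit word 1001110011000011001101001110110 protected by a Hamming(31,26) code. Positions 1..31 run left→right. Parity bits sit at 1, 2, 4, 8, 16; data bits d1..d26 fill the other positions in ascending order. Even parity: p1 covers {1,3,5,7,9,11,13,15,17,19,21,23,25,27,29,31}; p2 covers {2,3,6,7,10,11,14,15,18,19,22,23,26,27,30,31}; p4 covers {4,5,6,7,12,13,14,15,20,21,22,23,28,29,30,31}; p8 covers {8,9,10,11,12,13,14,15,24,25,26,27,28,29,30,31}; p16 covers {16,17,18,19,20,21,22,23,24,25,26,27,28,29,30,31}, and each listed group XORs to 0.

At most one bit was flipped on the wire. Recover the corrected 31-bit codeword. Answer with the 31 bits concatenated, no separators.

s1 (pos 1,3,5,7,9,11,13,15,17,19,21,23,25,27,29,31): 1⊕0⊕1⊕0⊕1⊕0⊕0⊕1⊕0⊕1⊕0⊕0⊕1⊕1⊕1⊕0 = 0
s2 (pos 2,3,6,7,10,11,14,15,18,19,22,23,26,27,30,31): 0⊕0⊕1⊕0⊕1⊕0⊕0⊕1⊕0⊕1⊕1⊕0⊕1⊕1⊕1⊕0 = 0
s4 (pos 4,5,6,7,12,13,14,15,20,21,22,23,28,29,30,31): 1⊕1⊕1⊕0⊕0⊕0⊕0⊕1⊕1⊕0⊕1⊕0⊕0⊕1⊕1⊕0 = 0
s8 (pos 8,9,10,11,12,13,14,15,24,25,26,27,28,29,30,31): 0⊕1⊕1⊕0⊕0⊕0⊕0⊕1⊕0⊕1⊕1⊕1⊕0⊕1⊕1⊕0 = 0
s16 (pos 16,17,18,19,20,21,22,23,24,25,26,27,28,29,30,31): 1⊕0⊕0⊕1⊕1⊕0⊕1⊕0⊕0⊕1⊕1⊕1⊕0⊕1⊕1⊕0 = 1
Syndrome s16…s1 = 10000 → error at position 16.
Flip position 16: 1001110011000011001101001110110 → 1001110011000010001101001110110

1001110011000010001101001110110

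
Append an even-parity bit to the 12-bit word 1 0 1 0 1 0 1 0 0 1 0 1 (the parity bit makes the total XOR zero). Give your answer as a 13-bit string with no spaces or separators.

1010101001010

XOR of the 12 data bits: 1⊕0⊕1⊕0⊕1⊕0⊕1⊕0⊕0⊕1⊕0⊕1 = 0
Parity bit = 0 (so all 13 bits XOR to 0).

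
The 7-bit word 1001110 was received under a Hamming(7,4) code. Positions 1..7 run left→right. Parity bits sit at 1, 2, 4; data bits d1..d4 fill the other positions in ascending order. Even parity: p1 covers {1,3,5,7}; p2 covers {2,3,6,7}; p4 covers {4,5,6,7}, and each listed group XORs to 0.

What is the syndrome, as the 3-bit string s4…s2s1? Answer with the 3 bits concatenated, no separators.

s1 (pos 1,3,5,7): 1⊕0⊕1⊕0 = 0
s2 (pos 2,3,6,7): 0⊕0⊕1⊕0 = 1
s4 (pos 4,5,6,7): 1⊕1⊕1⊕0 = 1
Syndrome s4…s1 = 110 → error at position 6.

110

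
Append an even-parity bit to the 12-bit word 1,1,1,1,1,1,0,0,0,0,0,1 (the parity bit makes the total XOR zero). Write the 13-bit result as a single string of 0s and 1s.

XOR of the 12 data bits: 1⊕1⊕1⊕1⊕1⊕1⊕0⊕0⊕0⊕0⊕0⊕1 = 1
Parity bit = 1 (so all 13 bits XOR to 0).

1111110000011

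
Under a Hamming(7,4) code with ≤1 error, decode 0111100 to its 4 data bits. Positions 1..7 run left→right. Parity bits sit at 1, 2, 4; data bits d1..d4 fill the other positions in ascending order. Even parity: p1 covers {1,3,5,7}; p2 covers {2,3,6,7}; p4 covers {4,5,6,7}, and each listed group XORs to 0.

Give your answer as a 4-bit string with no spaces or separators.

1100

s1 (pos 1,3,5,7): 0⊕1⊕1⊕0 = 0
s2 (pos 2,3,6,7): 1⊕1⊕0⊕0 = 0
s4 (pos 4,5,6,7): 1⊕1⊕0⊕0 = 0
Syndrome s4…s1 = 000 → no error.
Read data bits from positions 3,5,6,7: 1100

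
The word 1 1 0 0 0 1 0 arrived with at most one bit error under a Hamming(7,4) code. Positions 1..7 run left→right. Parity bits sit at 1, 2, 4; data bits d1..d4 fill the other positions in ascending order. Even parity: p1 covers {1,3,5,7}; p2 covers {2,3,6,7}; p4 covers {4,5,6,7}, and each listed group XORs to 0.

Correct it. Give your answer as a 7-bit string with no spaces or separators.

1100110

s1 (pos 1,3,5,7): 1⊕0⊕0⊕0 = 1
s2 (pos 2,3,6,7): 1⊕0⊕1⊕0 = 0
s4 (pos 4,5,6,7): 0⊕0⊕1⊕0 = 1
Syndrome s4…s1 = 101 → error at position 5.
Flip position 5: 1100010 → 1100110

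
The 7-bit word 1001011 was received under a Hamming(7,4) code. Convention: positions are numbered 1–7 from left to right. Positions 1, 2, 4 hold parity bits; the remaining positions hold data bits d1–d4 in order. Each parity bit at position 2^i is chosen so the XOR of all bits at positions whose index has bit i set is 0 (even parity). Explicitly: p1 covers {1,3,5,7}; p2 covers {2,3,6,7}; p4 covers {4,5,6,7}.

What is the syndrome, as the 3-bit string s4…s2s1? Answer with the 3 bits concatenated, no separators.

100

s1 (pos 1,3,5,7): 1⊕0⊕0⊕1 = 0
s2 (pos 2,3,6,7): 0⊕0⊕1⊕1 = 0
s4 (pos 4,5,6,7): 1⊕0⊕1⊕1 = 1
Syndrome s4…s1 = 100 → error at position 4.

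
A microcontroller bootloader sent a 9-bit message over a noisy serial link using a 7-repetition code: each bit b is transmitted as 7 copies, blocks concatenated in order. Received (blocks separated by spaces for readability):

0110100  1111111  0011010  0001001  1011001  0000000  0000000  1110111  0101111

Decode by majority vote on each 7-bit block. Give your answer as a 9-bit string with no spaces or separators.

Block 1 (0110100): 3 ones → 0
Block 2 (1111111): 7 ones → 1
Block 3 (0011010): 3 ones → 0
Block 4 (0001001): 2 ones → 0
Block 5 (1011001): 4 ones → 1
Block 6 (0000000): 0 ones → 0
Block 7 (0000000): 0 ones → 0
Block 8 (1110111): 6 ones → 1
Block 9 (0101111): 5 ones → 1

010010011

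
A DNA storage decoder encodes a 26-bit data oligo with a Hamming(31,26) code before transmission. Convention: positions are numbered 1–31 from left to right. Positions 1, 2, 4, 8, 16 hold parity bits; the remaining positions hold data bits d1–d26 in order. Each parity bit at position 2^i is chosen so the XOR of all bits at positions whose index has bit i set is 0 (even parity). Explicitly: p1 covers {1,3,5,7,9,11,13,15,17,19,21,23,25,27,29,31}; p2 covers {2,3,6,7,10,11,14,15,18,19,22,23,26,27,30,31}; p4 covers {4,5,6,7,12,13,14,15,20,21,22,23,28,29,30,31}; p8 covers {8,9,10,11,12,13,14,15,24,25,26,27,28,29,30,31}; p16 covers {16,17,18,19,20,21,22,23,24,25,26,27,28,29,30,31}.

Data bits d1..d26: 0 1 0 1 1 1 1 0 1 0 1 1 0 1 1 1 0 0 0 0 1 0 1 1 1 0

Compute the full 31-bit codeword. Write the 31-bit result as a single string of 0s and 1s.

Place data at non-parity positions: p1 p2 0 p4 1 0 1 p8 1 1 1 0 1 0 1 p16 1 0 1 1 1 0 0 0 0 1 0 1 1 1 0
p1 (pos 1,3,5,7,9,11,13,15,17,19,21,23,25,27,29,31): XOR of data positions = 0⊕1⊕1⊕1⊕1⊕1⊕1⊕1⊕1⊕1⊕0⊕0⊕0⊕1⊕0 = 0
p2 (pos 2,3,6,7,10,11,14,15,18,19,22,23,26,27,30,31): XOR of data positions = 0⊕0⊕1⊕1⊕1⊕0⊕1⊕0⊕1⊕0⊕0⊕1⊕0⊕1⊕0 = 1
p4 (pos 4,5,6,7,12,13,14,15,20,21,22,23,28,29,30,31): XOR of data positions = 1⊕0⊕1⊕0⊕1⊕0⊕1⊕1⊕1⊕0⊕0⊕1⊕1⊕1⊕0 = 1
p8 (pos 8,9,10,11,12,13,14,15,24,25,26,27,28,29,30,31): XOR of data positions = 1⊕1⊕1⊕0⊕1⊕0⊕1⊕0⊕0⊕1⊕0⊕1⊕1⊕1⊕0 = 1
p16 (pos 16,17,18,19,20,21,22,23,24,25,26,27,28,29,30,31): XOR of data positions = 1⊕0⊕1⊕1⊕1⊕0⊕0⊕0⊕0⊕1⊕0⊕1⊕1⊕1⊕0 = 0
Codeword: 0101101111101010101110000101110

0101101111101010101110000101110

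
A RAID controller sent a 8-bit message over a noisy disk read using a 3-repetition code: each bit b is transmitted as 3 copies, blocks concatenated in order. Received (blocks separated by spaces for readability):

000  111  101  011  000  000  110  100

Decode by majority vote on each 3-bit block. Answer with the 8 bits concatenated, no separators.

Block 1 (000): 0 ones → 0
Block 2 (111): 3 ones → 1
Block 3 (101): 2 ones → 1
Block 4 (011): 2 ones → 1
Block 5 (000): 0 ones → 0
Block 6 (000): 0 ones → 0
Block 7 (110): 2 ones → 1
Block 8 (100): 1 one → 0

01110010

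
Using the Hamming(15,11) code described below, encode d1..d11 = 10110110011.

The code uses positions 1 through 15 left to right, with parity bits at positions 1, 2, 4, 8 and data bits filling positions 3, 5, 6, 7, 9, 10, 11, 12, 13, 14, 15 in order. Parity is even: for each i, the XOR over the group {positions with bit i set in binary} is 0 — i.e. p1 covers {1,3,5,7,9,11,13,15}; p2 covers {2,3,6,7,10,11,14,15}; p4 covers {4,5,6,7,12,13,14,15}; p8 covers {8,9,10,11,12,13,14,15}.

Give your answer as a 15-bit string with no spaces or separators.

Place data at non-parity positions: p1 p2 1 p4 0 1 1 p8 0 1 1 0 0 1 1
p1 (pos 1,3,5,7,9,11,13,15): XOR of data positions = 1⊕0⊕1⊕0⊕1⊕0⊕1 = 0
p2 (pos 2,3,6,7,10,11,14,15): XOR of data positions = 1⊕1⊕1⊕1⊕1⊕1⊕1 = 1
p4 (pos 4,5,6,7,12,13,14,15): XOR of data positions = 0⊕1⊕1⊕0⊕0⊕1⊕1 = 0
p8 (pos 8,9,10,11,12,13,14,15): XOR of data positions = 0⊕1⊕1⊕0⊕0⊕1⊕1 = 0
Codeword: 011001100110011

011001100110011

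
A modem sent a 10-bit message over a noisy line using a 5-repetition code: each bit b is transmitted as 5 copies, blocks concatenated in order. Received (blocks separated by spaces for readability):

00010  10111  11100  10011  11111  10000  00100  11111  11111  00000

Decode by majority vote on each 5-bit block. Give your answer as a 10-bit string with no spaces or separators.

Block 1 (00010): 1 one → 0
Block 2 (10111): 4 ones → 1
Block 3 (11100): 3 ones → 1
Block 4 (10011): 3 ones → 1
Block 5 (11111): 5 ones → 1
Block 6 (10000): 1 one → 0
Block 7 (00100): 1 one → 0
Block 8 (11111): 5 ones → 1
Block 9 (11111): 5 ones → 1
Block 10 (00000): 0 ones → 0

0111100110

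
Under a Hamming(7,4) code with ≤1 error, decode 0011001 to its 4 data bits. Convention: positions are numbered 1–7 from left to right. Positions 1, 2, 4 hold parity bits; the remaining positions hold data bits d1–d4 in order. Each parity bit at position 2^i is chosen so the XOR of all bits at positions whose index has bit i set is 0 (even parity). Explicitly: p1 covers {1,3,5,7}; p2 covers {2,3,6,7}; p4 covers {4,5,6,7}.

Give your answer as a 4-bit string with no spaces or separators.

s1 (pos 1,3,5,7): 0⊕1⊕0⊕1 = 0
s2 (pos 2,3,6,7): 0⊕1⊕0⊕1 = 0
s4 (pos 4,5,6,7): 1⊕0⊕0⊕1 = 0
Syndrome s4…s1 = 000 → no error.
Read data bits from positions 3,5,6,7: 1001

1001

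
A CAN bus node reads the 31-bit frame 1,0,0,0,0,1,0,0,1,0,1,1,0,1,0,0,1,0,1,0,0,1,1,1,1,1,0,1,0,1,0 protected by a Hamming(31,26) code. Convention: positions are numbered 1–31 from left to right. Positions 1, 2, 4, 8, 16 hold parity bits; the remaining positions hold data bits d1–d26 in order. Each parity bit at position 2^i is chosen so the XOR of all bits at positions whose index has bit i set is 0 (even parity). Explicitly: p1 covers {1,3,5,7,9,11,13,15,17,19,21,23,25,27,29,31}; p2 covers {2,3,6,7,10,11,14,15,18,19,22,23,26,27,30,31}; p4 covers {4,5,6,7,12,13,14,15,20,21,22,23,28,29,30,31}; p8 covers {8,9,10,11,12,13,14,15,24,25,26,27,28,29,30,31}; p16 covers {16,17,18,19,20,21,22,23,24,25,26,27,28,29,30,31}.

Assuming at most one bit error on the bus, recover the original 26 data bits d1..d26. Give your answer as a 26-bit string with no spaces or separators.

s1 (pos 1,3,5,7,9,11,13,15,17,19,21,23,25,27,29,31): 1⊕0⊕0⊕0⊕1⊕1⊕0⊕0⊕1⊕1⊕0⊕1⊕1⊕0⊕0⊕0 = 1
s2 (pos 2,3,6,7,10,11,14,15,18,19,22,23,26,27,30,31): 0⊕0⊕1⊕0⊕0⊕1⊕1⊕0⊕0⊕1⊕1⊕1⊕1⊕0⊕1⊕0 = 0
s4 (pos 4,5,6,7,12,13,14,15,20,21,22,23,28,29,30,31): 0⊕0⊕1⊕0⊕1⊕0⊕1⊕0⊕0⊕0⊕1⊕1⊕1⊕0⊕1⊕0 = 1
s8 (pos 8,9,10,11,12,13,14,15,24,25,26,27,28,29,30,31): 0⊕1⊕0⊕1⊕1⊕0⊕1⊕0⊕1⊕1⊕1⊕0⊕1⊕0⊕1⊕0 = 1
s16 (pos 16,17,18,19,20,21,22,23,24,25,26,27,28,29,30,31): 0⊕1⊕0⊕1⊕0⊕0⊕1⊕1⊕1⊕1⊕1⊕0⊕1⊕0⊕1⊕0 = 1
Syndrome s16…s1 = 11101 → error at position 29.
Flip position 29: 1000010010110100101001111101010 → 1000010010110100101001111101110
Read data bits from positions 3,5,6,7,9,10,11,12,13,14,15,17,18,19,20,21,22,23,24,25,26,27,28,29,30,31: 00101011010101001111101110

00101011010101001111101110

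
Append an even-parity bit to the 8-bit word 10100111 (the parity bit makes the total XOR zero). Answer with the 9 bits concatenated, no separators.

101001111

XOR of the 8 data bits: 1⊕0⊕1⊕0⊕0⊕1⊕1⊕1 = 1
Parity bit = 1 (so all 9 bits XOR to 0).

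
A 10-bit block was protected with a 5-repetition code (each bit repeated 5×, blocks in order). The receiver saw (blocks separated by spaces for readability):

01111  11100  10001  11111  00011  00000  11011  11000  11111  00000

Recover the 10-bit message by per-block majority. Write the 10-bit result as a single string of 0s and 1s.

1101001010

Block 1 (01111): 4 ones → 1
Block 2 (11100): 3 ones → 1
Block 3 (10001): 2 ones → 0
Block 4 (11111): 5 ones → 1
Block 5 (00011): 2 ones → 0
Block 6 (00000): 0 ones → 0
Block 7 (11011): 4 ones → 1
Block 8 (11000): 2 ones → 0
Block 9 (11111): 5 ones → 1
Block 10 (00000): 0 ones → 0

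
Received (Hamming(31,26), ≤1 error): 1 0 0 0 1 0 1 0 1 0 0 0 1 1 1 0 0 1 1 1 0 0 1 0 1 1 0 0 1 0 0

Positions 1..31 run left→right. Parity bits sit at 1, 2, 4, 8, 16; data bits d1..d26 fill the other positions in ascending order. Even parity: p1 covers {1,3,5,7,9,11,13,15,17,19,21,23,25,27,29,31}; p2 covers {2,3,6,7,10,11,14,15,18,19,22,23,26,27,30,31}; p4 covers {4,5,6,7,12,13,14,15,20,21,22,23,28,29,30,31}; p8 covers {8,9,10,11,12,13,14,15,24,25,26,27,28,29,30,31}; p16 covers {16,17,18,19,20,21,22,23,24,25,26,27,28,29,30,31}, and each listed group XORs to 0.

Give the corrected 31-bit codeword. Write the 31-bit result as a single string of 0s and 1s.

s1 (pos 1,3,5,7,9,11,13,15,17,19,21,23,25,27,29,31): 1⊕0⊕1⊕1⊕1⊕0⊕1⊕1⊕0⊕1⊕0⊕1⊕1⊕0⊕1⊕0 = 0
s2 (pos 2,3,6,7,10,11,14,15,18,19,22,23,26,27,30,31): 0⊕0⊕0⊕1⊕0⊕0⊕1⊕1⊕1⊕1⊕0⊕1⊕1⊕0⊕0⊕0 = 1
s4 (pos 4,5,6,7,12,13,14,15,20,21,22,23,28,29,30,31): 0⊕1⊕0⊕1⊕0⊕1⊕1⊕1⊕1⊕0⊕0⊕1⊕0⊕1⊕0⊕0 = 0
s8 (pos 8,9,10,11,12,13,14,15,24,25,26,27,28,29,30,31): 0⊕1⊕0⊕0⊕0⊕1⊕1⊕1⊕0⊕1⊕1⊕0⊕0⊕1⊕0⊕0 = 1
s16 (pos 16,17,18,19,20,21,22,23,24,25,26,27,28,29,30,31): 0⊕0⊕1⊕1⊕1⊕0⊕0⊕1⊕0⊕1⊕1⊕0⊕0⊕1⊕0⊕0 = 1
Syndrome s16…s1 = 11010 → error at position 26.
Flip position 26: 1000101010001110011100101100100 → 1000101010001110011100101000100

1000101010001110011100101000100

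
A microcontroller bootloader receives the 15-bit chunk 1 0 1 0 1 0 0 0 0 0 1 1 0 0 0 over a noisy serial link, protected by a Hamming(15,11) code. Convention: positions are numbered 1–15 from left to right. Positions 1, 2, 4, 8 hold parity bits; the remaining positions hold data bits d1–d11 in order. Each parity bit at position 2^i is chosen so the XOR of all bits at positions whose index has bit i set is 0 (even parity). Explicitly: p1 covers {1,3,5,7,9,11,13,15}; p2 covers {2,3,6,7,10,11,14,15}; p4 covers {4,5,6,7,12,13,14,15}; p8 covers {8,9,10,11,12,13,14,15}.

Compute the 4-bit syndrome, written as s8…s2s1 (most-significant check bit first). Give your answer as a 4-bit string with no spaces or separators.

0000

s1 (pos 1,3,5,7,9,11,13,15): 1⊕1⊕1⊕0⊕0⊕1⊕0⊕0 = 0
s2 (pos 2,3,6,7,10,11,14,15): 0⊕1⊕0⊕0⊕0⊕1⊕0⊕0 = 0
s4 (pos 4,5,6,7,12,13,14,15): 0⊕1⊕0⊕0⊕1⊕0⊕0⊕0 = 0
s8 (pos 8,9,10,11,12,13,14,15): 0⊕0⊕0⊕1⊕1⊕0⊕0⊕0 = 0
Syndrome s8…s1 = 0000 → no error.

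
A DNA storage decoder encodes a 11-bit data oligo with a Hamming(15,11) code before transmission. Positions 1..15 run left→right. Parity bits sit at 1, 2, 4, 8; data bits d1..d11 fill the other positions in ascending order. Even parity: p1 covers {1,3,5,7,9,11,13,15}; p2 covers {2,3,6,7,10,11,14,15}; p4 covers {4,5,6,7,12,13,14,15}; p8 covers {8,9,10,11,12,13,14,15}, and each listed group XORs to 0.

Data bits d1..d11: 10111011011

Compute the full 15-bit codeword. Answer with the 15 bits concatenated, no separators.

101101111011011

Place data at non-parity positions: p1 p2 1 p4 0 1 1 p8 1 0 1 1 0 1 1
p1 (pos 1,3,5,7,9,11,13,15): XOR of data positions = 1⊕0⊕1⊕1⊕1⊕0⊕1 = 1
p2 (pos 2,3,6,7,10,11,14,15): XOR of data positions = 1⊕1⊕1⊕0⊕1⊕1⊕1 = 0
p4 (pos 4,5,6,7,12,13,14,15): XOR of data positions = 0⊕1⊕1⊕1⊕0⊕1⊕1 = 1
p8 (pos 8,9,10,11,12,13,14,15): XOR of data positions = 1⊕0⊕1⊕1⊕0⊕1⊕1 = 1
Codeword: 101101111011011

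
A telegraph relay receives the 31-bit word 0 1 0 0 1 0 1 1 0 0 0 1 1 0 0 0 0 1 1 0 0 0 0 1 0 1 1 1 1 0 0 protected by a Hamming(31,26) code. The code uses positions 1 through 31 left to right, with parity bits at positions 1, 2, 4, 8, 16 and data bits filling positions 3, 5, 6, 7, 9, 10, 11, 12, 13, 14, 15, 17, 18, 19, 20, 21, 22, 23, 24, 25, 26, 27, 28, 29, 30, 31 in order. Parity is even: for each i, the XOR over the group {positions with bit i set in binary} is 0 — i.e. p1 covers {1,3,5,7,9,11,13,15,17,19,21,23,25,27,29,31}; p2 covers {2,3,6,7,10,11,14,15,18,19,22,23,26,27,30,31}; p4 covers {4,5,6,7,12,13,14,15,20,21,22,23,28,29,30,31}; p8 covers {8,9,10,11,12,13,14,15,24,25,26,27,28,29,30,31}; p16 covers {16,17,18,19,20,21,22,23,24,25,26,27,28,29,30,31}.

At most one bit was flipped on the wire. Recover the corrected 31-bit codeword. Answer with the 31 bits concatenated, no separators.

0100101100011001011000010111100

s1 (pos 1,3,5,7,9,11,13,15,17,19,21,23,25,27,29,31): 0⊕0⊕1⊕1⊕0⊕0⊕1⊕0⊕0⊕1⊕0⊕0⊕0⊕1⊕1⊕0 = 0
s2 (pos 2,3,6,7,10,11,14,15,18,19,22,23,26,27,30,31): 1⊕0⊕0⊕1⊕0⊕0⊕0⊕0⊕1⊕1⊕0⊕0⊕1⊕1⊕0⊕0 = 0
s4 (pos 4,5,6,7,12,13,14,15,20,21,22,23,28,29,30,31): 0⊕1⊕0⊕1⊕1⊕1⊕0⊕0⊕0⊕0⊕0⊕0⊕1⊕1⊕0⊕0 = 0
s8 (pos 8,9,10,11,12,13,14,15,24,25,26,27,28,29,30,31): 1⊕0⊕0⊕0⊕1⊕1⊕0⊕0⊕1⊕0⊕1⊕1⊕1⊕1⊕0⊕0 = 0
s16 (pos 16,17,18,19,20,21,22,23,24,25,26,27,28,29,30,31): 0⊕0⊕1⊕1⊕0⊕0⊕0⊕0⊕1⊕0⊕1⊕1⊕1⊕1⊕0⊕0 = 1
Syndrome s16…s1 = 10000 → error at position 16.
Flip position 16: 0100101100011000011000010111100 → 0100101100011001011000010111100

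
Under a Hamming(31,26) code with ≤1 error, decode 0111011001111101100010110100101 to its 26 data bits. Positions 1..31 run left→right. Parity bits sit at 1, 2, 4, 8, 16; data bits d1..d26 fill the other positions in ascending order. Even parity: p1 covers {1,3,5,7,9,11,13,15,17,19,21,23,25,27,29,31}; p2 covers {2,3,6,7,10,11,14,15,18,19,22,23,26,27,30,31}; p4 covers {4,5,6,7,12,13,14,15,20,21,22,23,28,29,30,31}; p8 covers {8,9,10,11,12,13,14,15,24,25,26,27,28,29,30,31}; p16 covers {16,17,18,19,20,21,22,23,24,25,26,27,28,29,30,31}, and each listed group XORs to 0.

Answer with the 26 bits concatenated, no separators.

s1 (pos 1,3,5,7,9,11,13,15,17,19,21,23,25,27,29,31): 0⊕1⊕0⊕1⊕0⊕1⊕1⊕0⊕1⊕0⊕1⊕1⊕0⊕0⊕1⊕1 = 1
s2 (pos 2,3,6,7,10,11,14,15,18,19,22,23,26,27,30,31): 1⊕1⊕1⊕1⊕1⊕1⊕1⊕0⊕0⊕0⊕0⊕1⊕1⊕0⊕0⊕1 = 0
s4 (pos 4,5,6,7,12,13,14,15,20,21,22,23,28,29,30,31): 1⊕0⊕1⊕1⊕1⊕1⊕1⊕0⊕0⊕1⊕0⊕1⊕0⊕1⊕0⊕1 = 0
s8 (pos 8,9,10,11,12,13,14,15,24,25,26,27,28,29,30,31): 0⊕0⊕1⊕1⊕1⊕1⊕1⊕0⊕1⊕0⊕1⊕0⊕0⊕1⊕0⊕1 = 1
s16 (pos 16,17,18,19,20,21,22,23,24,25,26,27,28,29,30,31): 1⊕1⊕0⊕0⊕0⊕1⊕0⊕1⊕1⊕0⊕1⊕0⊕0⊕1⊕0⊕1 = 0
Syndrome s16…s1 = 01001 → error at position 9.
Flip position 9: 0111011001111101100010110100101 → 0111011011111101100010110100101
Read data bits from positions 3,5,6,7,9,10,11,12,13,14,15,17,18,19,20,21,22,23,24,25,26,27,28,29,30,31: 10111111110100010110100101

10111111110100010110100101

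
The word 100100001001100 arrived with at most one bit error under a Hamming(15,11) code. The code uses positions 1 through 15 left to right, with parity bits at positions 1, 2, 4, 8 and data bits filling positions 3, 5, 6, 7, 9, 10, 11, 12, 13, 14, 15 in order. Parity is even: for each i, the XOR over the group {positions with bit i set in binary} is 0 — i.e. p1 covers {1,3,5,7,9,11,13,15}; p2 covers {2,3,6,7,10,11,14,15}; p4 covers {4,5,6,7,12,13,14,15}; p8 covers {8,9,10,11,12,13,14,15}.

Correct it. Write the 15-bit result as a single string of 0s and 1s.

100100001001000

s1 (pos 1,3,5,7,9,11,13,15): 1⊕0⊕0⊕0⊕1⊕0⊕1⊕0 = 1
s2 (pos 2,3,6,7,10,11,14,15): 0⊕0⊕0⊕0⊕0⊕0⊕0⊕0 = 0
s4 (pos 4,5,6,7,12,13,14,15): 1⊕0⊕0⊕0⊕1⊕1⊕0⊕0 = 1
s8 (pos 8,9,10,11,12,13,14,15): 0⊕1⊕0⊕0⊕1⊕1⊕0⊕0 = 1
Syndrome s8…s1 = 1101 → error at position 13.
Flip position 13: 100100001001100 → 100100001001000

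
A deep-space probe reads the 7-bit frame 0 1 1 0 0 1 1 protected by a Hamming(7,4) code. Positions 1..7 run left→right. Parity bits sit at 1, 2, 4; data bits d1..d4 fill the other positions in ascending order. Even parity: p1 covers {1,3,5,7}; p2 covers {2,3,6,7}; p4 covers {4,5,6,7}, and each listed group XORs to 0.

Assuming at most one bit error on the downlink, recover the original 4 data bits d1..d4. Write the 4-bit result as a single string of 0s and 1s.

s1 (pos 1,3,5,7): 0⊕1⊕0⊕1 = 0
s2 (pos 2,3,6,7): 1⊕1⊕1⊕1 = 0
s4 (pos 4,5,6,7): 0⊕0⊕1⊕1 = 0
Syndrome s4…s1 = 000 → no error.
Read data bits from positions 3,5,6,7: 1011

1011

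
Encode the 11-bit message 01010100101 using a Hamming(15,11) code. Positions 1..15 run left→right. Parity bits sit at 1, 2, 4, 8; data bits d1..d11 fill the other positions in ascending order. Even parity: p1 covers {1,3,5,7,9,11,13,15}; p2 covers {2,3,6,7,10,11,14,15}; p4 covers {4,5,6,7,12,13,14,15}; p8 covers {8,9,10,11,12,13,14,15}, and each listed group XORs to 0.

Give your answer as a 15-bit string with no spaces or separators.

010010110100101

Place data at non-parity positions: p1 p2 0 p4 1 0 1 p8 0 1 0 0 1 0 1
p1 (pos 1,3,5,7,9,11,13,15): XOR of data positions = 0⊕1⊕1⊕0⊕0⊕1⊕1 = 0
p2 (pos 2,3,6,7,10,11,14,15): XOR of data positions = 0⊕0⊕1⊕1⊕0⊕0⊕1 = 1
p4 (pos 4,5,6,7,12,13,14,15): XOR of data positions = 1⊕0⊕1⊕0⊕1⊕0⊕1 = 0
p8 (pos 8,9,10,11,12,13,14,15): XOR of data positions = 0⊕1⊕0⊕0⊕1⊕0⊕1 = 1
Codeword: 010010110100101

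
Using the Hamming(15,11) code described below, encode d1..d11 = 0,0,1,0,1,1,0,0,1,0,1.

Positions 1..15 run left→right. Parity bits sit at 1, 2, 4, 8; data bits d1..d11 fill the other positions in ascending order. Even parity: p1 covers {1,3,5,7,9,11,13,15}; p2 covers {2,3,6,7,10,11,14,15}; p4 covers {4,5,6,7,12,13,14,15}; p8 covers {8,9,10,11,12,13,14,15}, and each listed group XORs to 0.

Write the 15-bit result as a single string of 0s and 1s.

110101001100101

Place data at non-parity positions: p1 p2 0 p4 0 1 0 p8 1 1 0 0 1 0 1
p1 (pos 1,3,5,7,9,11,13,15): XOR of data positions = 0⊕0⊕0⊕1⊕0⊕1⊕1 = 1
p2 (pos 2,3,6,7,10,11,14,15): XOR of data positions = 0⊕1⊕0⊕1⊕0⊕0⊕1 = 1
p4 (pos 4,5,6,7,12,13,14,15): XOR of data positions = 0⊕1⊕0⊕0⊕1⊕0⊕1 = 1
p8 (pos 8,9,10,11,12,13,14,15): XOR of data positions = 1⊕1⊕0⊕0⊕1⊕0⊕1 = 0
Codeword: 110101001100101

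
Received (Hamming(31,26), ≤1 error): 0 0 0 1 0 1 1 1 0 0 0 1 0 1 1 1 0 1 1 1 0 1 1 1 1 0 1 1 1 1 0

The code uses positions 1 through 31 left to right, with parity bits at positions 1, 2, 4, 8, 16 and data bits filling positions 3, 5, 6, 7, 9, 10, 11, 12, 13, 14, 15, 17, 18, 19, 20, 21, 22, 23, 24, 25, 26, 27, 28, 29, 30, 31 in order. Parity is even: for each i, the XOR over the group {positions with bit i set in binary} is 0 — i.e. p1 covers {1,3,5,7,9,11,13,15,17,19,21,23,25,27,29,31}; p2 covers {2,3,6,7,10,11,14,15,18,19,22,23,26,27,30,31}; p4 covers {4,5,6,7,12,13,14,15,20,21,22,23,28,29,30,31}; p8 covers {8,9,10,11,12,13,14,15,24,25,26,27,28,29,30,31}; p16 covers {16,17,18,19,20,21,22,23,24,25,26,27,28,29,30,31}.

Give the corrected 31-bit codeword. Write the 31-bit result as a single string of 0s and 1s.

s1 (pos 1,3,5,7,9,11,13,15,17,19,21,23,25,27,29,31): 0⊕0⊕0⊕1⊕0⊕0⊕0⊕1⊕0⊕1⊕0⊕1⊕1⊕1⊕1⊕0 = 1
s2 (pos 2,3,6,7,10,11,14,15,18,19,22,23,26,27,30,31): 0⊕0⊕1⊕1⊕0⊕0⊕1⊕1⊕1⊕1⊕1⊕1⊕0⊕1⊕1⊕0 = 0
s4 (pos 4,5,6,7,12,13,14,15,20,21,22,23,28,29,30,31): 1⊕0⊕1⊕1⊕1⊕0⊕1⊕1⊕1⊕0⊕1⊕1⊕1⊕1⊕1⊕0 = 0
s8 (pos 8,9,10,11,12,13,14,15,24,25,26,27,28,29,30,31): 1⊕0⊕0⊕0⊕1⊕0⊕1⊕1⊕1⊕1⊕0⊕1⊕1⊕1⊕1⊕0 = 0
s16 (pos 16,17,18,19,20,21,22,23,24,25,26,27,28,29,30,31): 1⊕0⊕1⊕1⊕1⊕0⊕1⊕1⊕1⊕1⊕0⊕1⊕1⊕1⊕1⊕0 = 0
Syndrome s16…s1 = 00001 → error at position 1.
Flip position 1: 0001011100010111011101111011110 → 1001011100010111011101111011110

1001011100010111011101111011110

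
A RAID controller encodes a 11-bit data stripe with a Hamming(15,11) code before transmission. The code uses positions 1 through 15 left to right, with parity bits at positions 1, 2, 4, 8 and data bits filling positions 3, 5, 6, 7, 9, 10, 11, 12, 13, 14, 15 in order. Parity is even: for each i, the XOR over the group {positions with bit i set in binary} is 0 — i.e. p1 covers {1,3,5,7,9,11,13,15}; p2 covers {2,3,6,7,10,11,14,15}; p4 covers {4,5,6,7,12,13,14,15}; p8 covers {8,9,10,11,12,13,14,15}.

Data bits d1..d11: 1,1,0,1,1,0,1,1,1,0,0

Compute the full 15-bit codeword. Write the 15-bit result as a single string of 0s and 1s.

011010101011100

Place data at non-parity positions: p1 p2 1 p4 1 0 1 p8 1 0 1 1 1 0 0
p1 (pos 1,3,5,7,9,11,13,15): XOR of data positions = 1⊕1⊕1⊕1⊕1⊕1⊕0 = 0
p2 (pos 2,3,6,7,10,11,14,15): XOR of data positions = 1⊕0⊕1⊕0⊕1⊕0⊕0 = 1
p4 (pos 4,5,6,7,12,13,14,15): XOR of data positions = 1⊕0⊕1⊕1⊕1⊕0⊕0 = 0
p8 (pos 8,9,10,11,12,13,14,15): XOR of data positions = 1⊕0⊕1⊕1⊕1⊕0⊕0 = 0
Codeword: 011010101011100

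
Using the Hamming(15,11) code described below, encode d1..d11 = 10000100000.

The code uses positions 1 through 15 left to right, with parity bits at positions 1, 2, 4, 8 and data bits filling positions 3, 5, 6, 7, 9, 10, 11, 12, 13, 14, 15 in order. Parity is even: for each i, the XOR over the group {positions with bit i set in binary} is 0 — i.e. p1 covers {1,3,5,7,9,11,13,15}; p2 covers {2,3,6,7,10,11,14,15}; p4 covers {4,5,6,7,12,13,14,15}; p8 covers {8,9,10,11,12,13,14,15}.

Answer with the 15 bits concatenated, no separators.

Place data at non-parity positions: p1 p2 1 p4 0 0 0 p8 0 1 0 0 0 0 0
p1 (pos 1,3,5,7,9,11,13,15): XOR of data positions = 1⊕0⊕0⊕0⊕0⊕0⊕0 = 1
p2 (pos 2,3,6,7,10,11,14,15): XOR of data positions = 1⊕0⊕0⊕1⊕0⊕0⊕0 = 0
p4 (pos 4,5,6,7,12,13,14,15): XOR of data positions = 0⊕0⊕0⊕0⊕0⊕0⊕0 = 0
p8 (pos 8,9,10,11,12,13,14,15): XOR of data positions = 0⊕1⊕0⊕0⊕0⊕0⊕0 = 1
Codeword: 101000010100000

101000010100000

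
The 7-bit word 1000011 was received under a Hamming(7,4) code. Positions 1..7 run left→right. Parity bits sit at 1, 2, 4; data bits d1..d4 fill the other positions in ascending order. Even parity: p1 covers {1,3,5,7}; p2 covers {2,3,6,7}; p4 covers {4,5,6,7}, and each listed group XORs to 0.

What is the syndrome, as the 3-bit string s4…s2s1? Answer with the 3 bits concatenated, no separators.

s1 (pos 1,3,5,7): 1⊕0⊕0⊕1 = 0
s2 (pos 2,3,6,7): 0⊕0⊕1⊕1 = 0
s4 (pos 4,5,6,7): 0⊕0⊕1⊕1 = 0
Syndrome s4…s1 = 000 → no error.

000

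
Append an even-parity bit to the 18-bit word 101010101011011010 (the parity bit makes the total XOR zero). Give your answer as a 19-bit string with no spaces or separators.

1010101010110110100

XOR of the 18 data bits: 1⊕0⊕1⊕0⊕1⊕0⊕1⊕0⊕1⊕0⊕1⊕1⊕0⊕1⊕1⊕0⊕1⊕0 = 0
Parity bit = 0 (so all 19 bits XOR to 0).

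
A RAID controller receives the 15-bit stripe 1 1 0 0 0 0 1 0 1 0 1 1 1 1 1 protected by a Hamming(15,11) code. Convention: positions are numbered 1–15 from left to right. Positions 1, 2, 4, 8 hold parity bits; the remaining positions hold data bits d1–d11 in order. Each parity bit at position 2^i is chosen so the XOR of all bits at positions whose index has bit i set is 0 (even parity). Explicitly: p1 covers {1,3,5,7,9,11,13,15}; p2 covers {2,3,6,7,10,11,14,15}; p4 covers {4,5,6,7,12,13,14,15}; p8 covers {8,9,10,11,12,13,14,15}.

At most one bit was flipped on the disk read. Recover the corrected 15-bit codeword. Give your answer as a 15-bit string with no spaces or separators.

110001101011111

s1 (pos 1,3,5,7,9,11,13,15): 1⊕0⊕0⊕1⊕1⊕1⊕1⊕1 = 0
s2 (pos 2,3,6,7,10,11,14,15): 1⊕0⊕0⊕1⊕0⊕1⊕1⊕1 = 1
s4 (pos 4,5,6,7,12,13,14,15): 0⊕0⊕0⊕1⊕1⊕1⊕1⊕1 = 1
s8 (pos 8,9,10,11,12,13,14,15): 0⊕1⊕0⊕1⊕1⊕1⊕1⊕1 = 0
Syndrome s8…s1 = 0110 → error at position 6.
Flip position 6: 110000101011111 → 110001101011111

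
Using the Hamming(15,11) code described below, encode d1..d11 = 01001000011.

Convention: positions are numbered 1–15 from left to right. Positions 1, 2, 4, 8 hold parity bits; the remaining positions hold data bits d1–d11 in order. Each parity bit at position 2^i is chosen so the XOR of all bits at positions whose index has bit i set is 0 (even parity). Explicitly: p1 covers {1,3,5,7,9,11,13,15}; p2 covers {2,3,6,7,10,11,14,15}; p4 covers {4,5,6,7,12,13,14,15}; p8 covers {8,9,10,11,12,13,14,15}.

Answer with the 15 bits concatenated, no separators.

Place data at non-parity positions: p1 p2 0 p4 1 0 0 p8 1 0 0 0 0 1 1
p1 (pos 1,3,5,7,9,11,13,15): XOR of data positions = 0⊕1⊕0⊕1⊕0⊕0⊕1 = 1
p2 (pos 2,3,6,7,10,11,14,15): XOR of data positions = 0⊕0⊕0⊕0⊕0⊕1⊕1 = 0
p4 (pos 4,5,6,7,12,13,14,15): XOR of data positions = 1⊕0⊕0⊕0⊕0⊕1⊕1 = 1
p8 (pos 8,9,10,11,12,13,14,15): XOR of data positions = 1⊕0⊕0⊕0⊕0⊕1⊕1 = 1
Codeword: 100110011000011

100110011000011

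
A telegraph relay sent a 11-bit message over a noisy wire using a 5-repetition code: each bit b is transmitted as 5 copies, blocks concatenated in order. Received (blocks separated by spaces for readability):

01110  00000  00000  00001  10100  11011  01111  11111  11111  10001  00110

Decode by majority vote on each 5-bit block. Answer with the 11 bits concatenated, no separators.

10000111100

Block 1 (01110): 3 ones → 1
Block 2 (00000): 0 ones → 0
Block 3 (00000): 0 ones → 0
Block 4 (00001): 1 one → 0
Block 5 (10100): 2 ones → 0
Block 6 (11011): 4 ones → 1
Block 7 (01111): 4 ones → 1
Block 8 (11111): 5 ones → 1
Block 9 (11111): 5 ones → 1
Block 10 (10001): 2 ones → 0
Block 11 (00110): 2 ones → 0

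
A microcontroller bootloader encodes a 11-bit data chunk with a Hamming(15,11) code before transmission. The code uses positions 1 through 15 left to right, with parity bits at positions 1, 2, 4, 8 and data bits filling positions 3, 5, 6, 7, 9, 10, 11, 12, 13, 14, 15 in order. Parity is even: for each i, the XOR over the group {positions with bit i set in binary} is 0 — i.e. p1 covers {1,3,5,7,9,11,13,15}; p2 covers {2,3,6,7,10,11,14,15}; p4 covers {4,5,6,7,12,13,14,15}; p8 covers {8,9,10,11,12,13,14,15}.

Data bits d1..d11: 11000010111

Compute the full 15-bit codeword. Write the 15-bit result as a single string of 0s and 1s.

Place data at non-parity positions: p1 p2 1 p4 1 0 0 p8 0 0 1 0 1 1 1
p1 (pos 1,3,5,7,9,11,13,15): XOR of data positions = 1⊕1⊕0⊕0⊕1⊕1⊕1 = 1
p2 (pos 2,3,6,7,10,11,14,15): XOR of data positions = 1⊕0⊕0⊕0⊕1⊕1⊕1 = 0
p4 (pos 4,5,6,7,12,13,14,15): XOR of data positions = 1⊕0⊕0⊕0⊕1⊕1⊕1 = 0
p8 (pos 8,9,10,11,12,13,14,15): XOR of data positions = 0⊕0⊕1⊕0⊕1⊕1⊕1 = 0
Codeword: 101010000010111

101010000010111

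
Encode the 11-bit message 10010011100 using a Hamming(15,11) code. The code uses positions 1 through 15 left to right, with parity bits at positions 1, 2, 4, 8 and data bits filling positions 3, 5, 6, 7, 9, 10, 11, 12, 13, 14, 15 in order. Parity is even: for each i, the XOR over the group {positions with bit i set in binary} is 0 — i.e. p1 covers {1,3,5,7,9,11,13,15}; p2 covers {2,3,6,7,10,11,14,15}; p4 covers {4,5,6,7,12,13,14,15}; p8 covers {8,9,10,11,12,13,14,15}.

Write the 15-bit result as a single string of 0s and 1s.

Place data at non-parity positions: p1 p2 1 p4 0 0 1 p8 0 0 1 1 1 0 0
p1 (pos 1,3,5,7,9,11,13,15): XOR of data positions = 1⊕0⊕1⊕0⊕1⊕1⊕0 = 0
p2 (pos 2,3,6,7,10,11,14,15): XOR of data positions = 1⊕0⊕1⊕0⊕1⊕0⊕0 = 1
p4 (pos 4,5,6,7,12,13,14,15): XOR of data positions = 0⊕0⊕1⊕1⊕1⊕0⊕0 = 1
p8 (pos 8,9,10,11,12,13,14,15): XOR of data positions = 0⊕0⊕1⊕1⊕1⊕0⊕0 = 1
Codeword: 011100110011100

011100110011100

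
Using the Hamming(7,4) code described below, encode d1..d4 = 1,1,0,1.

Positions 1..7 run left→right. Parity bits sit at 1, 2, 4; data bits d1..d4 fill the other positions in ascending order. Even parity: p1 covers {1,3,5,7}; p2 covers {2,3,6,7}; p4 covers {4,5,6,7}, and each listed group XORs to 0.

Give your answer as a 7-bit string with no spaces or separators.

1010101

Place data at non-parity positions: p1 p2 1 p4 1 0 1
p1 (pos 1,3,5,7): XOR of data positions = 1⊕1⊕1 = 1
p2 (pos 2,3,6,7): XOR of data positions = 1⊕0⊕1 = 0
p4 (pos 4,5,6,7): XOR of data positions = 1⊕0⊕1 = 0
Codeword: 1010101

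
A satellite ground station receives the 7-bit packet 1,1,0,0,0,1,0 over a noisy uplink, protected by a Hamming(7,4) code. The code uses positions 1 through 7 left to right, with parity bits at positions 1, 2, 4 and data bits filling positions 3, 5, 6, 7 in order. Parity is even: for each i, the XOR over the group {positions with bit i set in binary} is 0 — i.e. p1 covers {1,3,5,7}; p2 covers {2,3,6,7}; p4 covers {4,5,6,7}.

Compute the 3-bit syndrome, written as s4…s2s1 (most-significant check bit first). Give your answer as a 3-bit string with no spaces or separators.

s1 (pos 1,3,5,7): 1⊕0⊕0⊕0 = 1
s2 (pos 2,3,6,7): 1⊕0⊕1⊕0 = 0
s4 (pos 4,5,6,7): 0⊕0⊕1⊕0 = 1
Syndrome s4…s1 = 101 → error at position 5.

101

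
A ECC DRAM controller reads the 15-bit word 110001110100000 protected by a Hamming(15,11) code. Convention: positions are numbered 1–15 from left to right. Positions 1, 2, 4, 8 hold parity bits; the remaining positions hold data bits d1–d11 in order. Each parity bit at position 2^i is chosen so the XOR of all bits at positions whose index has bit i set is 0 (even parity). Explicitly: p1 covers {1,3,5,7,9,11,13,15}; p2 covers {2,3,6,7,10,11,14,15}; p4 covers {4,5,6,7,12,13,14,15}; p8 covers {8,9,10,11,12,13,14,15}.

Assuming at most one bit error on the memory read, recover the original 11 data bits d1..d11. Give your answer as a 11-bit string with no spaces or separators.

s1 (pos 1,3,5,7,9,11,13,15): 1⊕0⊕0⊕1⊕0⊕0⊕0⊕0 = 0
s2 (pos 2,3,6,7,10,11,14,15): 1⊕0⊕1⊕1⊕1⊕0⊕0⊕0 = 0
s4 (pos 4,5,6,7,12,13,14,15): 0⊕0⊕1⊕1⊕0⊕0⊕0⊕0 = 0
s8 (pos 8,9,10,11,12,13,14,15): 1⊕0⊕1⊕0⊕0⊕0⊕0⊕0 = 0
Syndrome s8…s1 = 0000 → no error.
Read data bits from positions 3,5,6,7,9,10,11,12,13,14,15: 00110100000

00110100000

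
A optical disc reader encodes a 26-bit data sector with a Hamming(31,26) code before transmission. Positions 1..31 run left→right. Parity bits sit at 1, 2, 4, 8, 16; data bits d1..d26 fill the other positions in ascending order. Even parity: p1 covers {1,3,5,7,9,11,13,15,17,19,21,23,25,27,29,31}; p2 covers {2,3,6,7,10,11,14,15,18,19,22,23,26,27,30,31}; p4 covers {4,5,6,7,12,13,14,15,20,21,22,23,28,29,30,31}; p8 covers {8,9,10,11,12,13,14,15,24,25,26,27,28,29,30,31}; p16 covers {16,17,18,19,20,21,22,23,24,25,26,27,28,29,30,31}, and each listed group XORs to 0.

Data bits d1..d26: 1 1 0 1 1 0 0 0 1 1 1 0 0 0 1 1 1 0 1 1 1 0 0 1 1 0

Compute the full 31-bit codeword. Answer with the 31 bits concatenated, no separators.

1110101110001110000111011100110

Place data at non-parity positions: p1 p2 1 p4 1 0 1 p8 1 0 0 0 1 1 1 p16 0 0 0 1 1 1 0 1 1 1 0 0 1 1 0
p1 (pos 1,3,5,7,9,11,13,15,17,19,21,23,25,27,29,31): XOR of data positions = 1⊕1⊕1⊕1⊕0⊕1⊕1⊕0⊕0⊕1⊕0⊕1⊕0⊕1⊕0 = 1
p2 (pos 2,3,6,7,10,11,14,15,18,19,22,23,26,27,30,31): XOR of data positions = 1⊕0⊕1⊕0⊕0⊕1⊕1⊕0⊕0⊕1⊕0⊕1⊕0⊕1⊕0 = 1
p4 (pos 4,5,6,7,12,13,14,15,20,21,22,23,28,29,30,31): XOR of data positions = 1⊕0⊕1⊕0⊕1⊕1⊕1⊕1⊕1⊕1⊕0⊕0⊕1⊕1⊕0 = 0
p8 (pos 8,9,10,11,12,13,14,15,24,25,26,27,28,29,30,31): XOR of data positions = 1⊕0⊕0⊕0⊕1⊕1⊕1⊕1⊕1⊕1⊕0⊕0⊕1⊕1⊕0 = 1
p16 (pos 16,17,18,19,20,21,22,23,24,25,26,27,28,29,30,31): XOR of data positions = 0⊕0⊕0⊕1⊕1⊕1⊕0⊕1⊕1⊕1⊕0⊕0⊕1⊕1⊕0 = 0
Codeword: 1110101110001110000111011100110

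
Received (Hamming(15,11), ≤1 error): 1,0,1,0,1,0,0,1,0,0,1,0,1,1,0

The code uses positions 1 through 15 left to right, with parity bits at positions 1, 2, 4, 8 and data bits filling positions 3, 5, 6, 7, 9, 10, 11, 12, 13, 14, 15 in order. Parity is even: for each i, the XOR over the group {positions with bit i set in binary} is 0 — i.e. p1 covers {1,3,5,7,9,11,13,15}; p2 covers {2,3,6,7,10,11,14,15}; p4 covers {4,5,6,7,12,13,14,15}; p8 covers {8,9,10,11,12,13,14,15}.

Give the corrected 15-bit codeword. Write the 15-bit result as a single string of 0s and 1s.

101010110010110

s1 (pos 1,3,5,7,9,11,13,15): 1⊕1⊕1⊕0⊕0⊕1⊕1⊕0 = 1
s2 (pos 2,3,6,7,10,11,14,15): 0⊕1⊕0⊕0⊕0⊕1⊕1⊕0 = 1
s4 (pos 4,5,6,7,12,13,14,15): 0⊕1⊕0⊕0⊕0⊕1⊕1⊕0 = 1
s8 (pos 8,9,10,11,12,13,14,15): 1⊕0⊕0⊕1⊕0⊕1⊕1⊕0 = 0
Syndrome s8…s1 = 0111 → error at position 7.
Flip position 7: 101010010010110 → 101010110010110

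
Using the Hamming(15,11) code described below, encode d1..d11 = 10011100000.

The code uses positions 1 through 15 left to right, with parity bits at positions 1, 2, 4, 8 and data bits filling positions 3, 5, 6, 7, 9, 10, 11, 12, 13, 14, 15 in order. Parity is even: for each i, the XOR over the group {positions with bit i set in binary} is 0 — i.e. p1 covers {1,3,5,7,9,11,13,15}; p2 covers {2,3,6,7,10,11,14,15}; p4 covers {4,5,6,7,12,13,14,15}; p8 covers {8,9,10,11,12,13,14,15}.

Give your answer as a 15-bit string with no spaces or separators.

Place data at non-parity positions: p1 p2 1 p4 0 0 1 p8 1 1 0 0 0 0 0
p1 (pos 1,3,5,7,9,11,13,15): XOR of data positions = 1⊕0⊕1⊕1⊕0⊕0⊕0 = 1
p2 (pos 2,3,6,7,10,11,14,15): XOR of data positions = 1⊕0⊕1⊕1⊕0⊕0⊕0 = 1
p4 (pos 4,5,6,7,12,13,14,15): XOR of data positions = 0⊕0⊕1⊕0⊕0⊕0⊕0 = 1
p8 (pos 8,9,10,11,12,13,14,15): XOR of data positions = 1⊕1⊕0⊕0⊕0⊕0⊕0 = 0
Codeword: 111100101100000

111100101100000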